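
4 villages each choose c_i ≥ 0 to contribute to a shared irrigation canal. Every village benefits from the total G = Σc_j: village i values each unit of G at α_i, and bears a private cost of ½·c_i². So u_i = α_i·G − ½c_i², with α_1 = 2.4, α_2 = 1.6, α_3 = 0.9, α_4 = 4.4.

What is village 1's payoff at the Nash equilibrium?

19.44

Village i's FOC: ∂u_i/∂c_i = α_i − c_i = 0, so c_i* = α_i.
NE contributions = (2.4, 1.6, 0.9, 4.4); G = 9.3.
u_1 = α_1·G − ½·(c_1)² = 2.4·9.3 − ½·2.4² = 19.44.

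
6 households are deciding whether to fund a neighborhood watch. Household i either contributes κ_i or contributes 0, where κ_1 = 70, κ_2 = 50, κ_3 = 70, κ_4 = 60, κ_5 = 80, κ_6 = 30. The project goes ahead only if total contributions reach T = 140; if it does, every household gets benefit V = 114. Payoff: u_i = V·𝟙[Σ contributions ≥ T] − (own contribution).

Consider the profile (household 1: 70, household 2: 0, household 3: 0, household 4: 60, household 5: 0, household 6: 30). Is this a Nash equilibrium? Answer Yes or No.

Yes

Total = 160 ≥ 140: provided.
Household 1 (pledges 70, payoff 44): dropping to 0 → total 90, payoff 0. No gain.
Household 2 (pledges 0, payoff 114): pledging 50 → total 210, payoff 64. No gain.
Household 3 (pledges 0, payoff 114): pledging 70 → total 230, payoff 44. No gain.
Household 4 (pledges 60, payoff 54): dropping to 0 → total 100, payoff 0. No gain.
Household 5 (pledges 0, payoff 114): pledging 80 → total 240, payoff 34. No gain.
Household 6 (pledges 30, payoff 84): dropping to 0 → total 130, payoff 0. No gain.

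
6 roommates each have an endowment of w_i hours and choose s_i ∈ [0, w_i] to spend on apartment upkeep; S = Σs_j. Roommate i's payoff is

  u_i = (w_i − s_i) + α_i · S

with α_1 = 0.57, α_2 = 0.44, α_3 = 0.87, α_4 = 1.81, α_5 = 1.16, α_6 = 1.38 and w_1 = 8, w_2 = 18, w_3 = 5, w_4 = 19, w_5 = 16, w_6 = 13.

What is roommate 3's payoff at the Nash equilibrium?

46.76

∂u_i/∂s_i = α_i − 1, so roommate i contributes w_i if α_i > 1, else 0.
α_i > 1 for i ∈ {4, 5, 6}; NE contributions (0, 0, 0, 19, 16, 13), S = 48.
u_3 = (5 − 0) + 0.87·48 = 46.76.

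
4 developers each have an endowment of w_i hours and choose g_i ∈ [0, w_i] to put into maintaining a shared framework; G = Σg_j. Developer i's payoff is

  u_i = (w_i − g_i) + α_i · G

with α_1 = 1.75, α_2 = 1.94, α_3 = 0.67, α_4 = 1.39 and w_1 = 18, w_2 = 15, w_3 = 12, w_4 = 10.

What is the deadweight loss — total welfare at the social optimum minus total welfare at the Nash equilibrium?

∂u_i/∂g_i = α_i − 1, so developer i contributes w_i if α_i > 1, else 0.
α_i > 1 for i ∈ {1, 2, 4}; NE contributions (18, 15, 0, 10), G = 43.
W^NE = Σw_i − G^NE + (Σα_i)·G^NE = 55 + 4.75·43 = 259.25.
Planner: ∂(Σu_j)/∂g_i = Σα_j − 1 = 4.75 > 0, so everyone contributes w_i; G^SO = 55, W^SO = 55 + 4.75·55 = 316.25.
Deadweight loss = 57.

57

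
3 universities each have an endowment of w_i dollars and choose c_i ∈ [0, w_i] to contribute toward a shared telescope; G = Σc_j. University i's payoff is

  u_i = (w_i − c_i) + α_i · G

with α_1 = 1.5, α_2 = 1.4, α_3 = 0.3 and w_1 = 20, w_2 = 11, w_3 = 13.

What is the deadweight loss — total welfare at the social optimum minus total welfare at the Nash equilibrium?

28.6

∂u_i/∂c_i = α_i − 1, so university i contributes w_i if α_i > 1, else 0.
α_i > 1 for i ∈ {1, 2}; NE contributions (20, 11, 0), G = 31.
W^NE = Σw_i − G^NE + (Σα_i)·G^NE = 44 + 2.2·31 = 112.2.
Planner: ∂(Σu_j)/∂c_i = Σα_j − 1 = 2.2 > 0, so everyone contributes w_i; G^SO = 44, W^SO = 44 + 2.2·44 = 140.8.
Deadweight loss = 28.6.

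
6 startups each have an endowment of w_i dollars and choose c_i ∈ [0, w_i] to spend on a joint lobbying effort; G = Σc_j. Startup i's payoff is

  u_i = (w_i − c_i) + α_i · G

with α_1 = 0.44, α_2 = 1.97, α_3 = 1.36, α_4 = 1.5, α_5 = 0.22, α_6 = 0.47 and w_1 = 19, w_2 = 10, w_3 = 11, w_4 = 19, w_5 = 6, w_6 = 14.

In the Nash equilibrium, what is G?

40

∂u_i/∂c_i = α_i − 1, so startup i contributes w_i if α_i > 1, else 0.
α_i > 1 for i ∈ {2, 3, 4}; NE contributions (0, 10, 11, 19, 0, 0), G = 40.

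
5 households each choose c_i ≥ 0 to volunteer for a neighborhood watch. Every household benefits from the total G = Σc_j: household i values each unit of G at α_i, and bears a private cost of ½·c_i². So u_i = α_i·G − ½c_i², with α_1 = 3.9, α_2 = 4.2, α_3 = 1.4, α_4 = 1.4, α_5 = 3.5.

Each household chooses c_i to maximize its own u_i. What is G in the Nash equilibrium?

14.4

Household i's FOC: ∂u_i/∂c_i = α_i − c_i = 0, so c_i* = α_i.
NE contributions = (3.9, 4.2, 1.4, 1.4, 3.5); G = 14.4.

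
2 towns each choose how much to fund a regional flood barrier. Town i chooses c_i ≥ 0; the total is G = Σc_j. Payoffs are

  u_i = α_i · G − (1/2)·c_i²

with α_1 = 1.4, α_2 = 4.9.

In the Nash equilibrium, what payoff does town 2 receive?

18.865

Town i's FOC: ∂u_i/∂c_i = α_i − c_i = 0, so c_i* = α_i.
NE contributions = (1.4, 4.9); G = 6.3.
u_2 = α_2·G − ½·(c_2)² = 4.9·6.3 − ½·4.9² = 18.865.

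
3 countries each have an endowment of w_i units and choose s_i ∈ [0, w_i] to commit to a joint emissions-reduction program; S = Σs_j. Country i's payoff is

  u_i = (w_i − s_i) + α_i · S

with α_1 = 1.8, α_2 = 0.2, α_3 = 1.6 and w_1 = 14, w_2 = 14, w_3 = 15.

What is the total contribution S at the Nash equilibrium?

29

∂u_i/∂s_i = α_i − 1, so country i contributes w_i if α_i > 1, else 0.
α_i > 1 for i ∈ {1, 3}; NE contributions (14, 0, 15), S = 29.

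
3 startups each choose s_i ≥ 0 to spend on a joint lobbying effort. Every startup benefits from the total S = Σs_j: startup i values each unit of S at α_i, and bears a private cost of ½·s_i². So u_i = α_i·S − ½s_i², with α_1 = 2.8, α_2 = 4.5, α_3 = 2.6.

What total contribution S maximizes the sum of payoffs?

29.7

Planner FOC: ∂(Σu_j)/∂s_i = (Σα_j) − s_i = 0, so s_i^SO = Σα_j = 9.9 for every i; S^SO = 29.7.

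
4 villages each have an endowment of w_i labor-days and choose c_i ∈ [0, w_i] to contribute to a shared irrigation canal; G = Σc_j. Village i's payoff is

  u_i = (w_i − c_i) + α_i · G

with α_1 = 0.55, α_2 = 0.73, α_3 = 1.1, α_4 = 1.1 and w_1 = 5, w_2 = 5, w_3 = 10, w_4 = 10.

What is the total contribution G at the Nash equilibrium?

20

∂u_i/∂c_i = α_i − 1, so village i contributes w_i if α_i > 1, else 0.
α_i > 1 for i ∈ {3, 4}; NE contributions (0, 0, 10, 10), G = 20.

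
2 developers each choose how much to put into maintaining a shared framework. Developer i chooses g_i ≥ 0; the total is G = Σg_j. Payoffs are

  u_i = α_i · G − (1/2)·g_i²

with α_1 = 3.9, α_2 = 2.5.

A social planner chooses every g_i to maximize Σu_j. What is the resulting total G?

Planner FOC: ∂(Σu_j)/∂g_i = (Σα_j) − g_i = 0, so g_i^SO = Σα_j = 6.4 for every i; G^SO = 12.8.

12.8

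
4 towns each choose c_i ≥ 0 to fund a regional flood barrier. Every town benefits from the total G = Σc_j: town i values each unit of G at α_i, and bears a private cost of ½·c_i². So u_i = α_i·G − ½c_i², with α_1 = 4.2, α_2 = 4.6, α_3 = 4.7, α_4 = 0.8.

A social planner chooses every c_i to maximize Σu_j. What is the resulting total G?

57.2

Planner FOC: ∂(Σu_j)/∂c_i = (Σα_j) − c_i = 0, so c_i^SO = Σα_j = 14.3 for every i; G^SO = 57.2.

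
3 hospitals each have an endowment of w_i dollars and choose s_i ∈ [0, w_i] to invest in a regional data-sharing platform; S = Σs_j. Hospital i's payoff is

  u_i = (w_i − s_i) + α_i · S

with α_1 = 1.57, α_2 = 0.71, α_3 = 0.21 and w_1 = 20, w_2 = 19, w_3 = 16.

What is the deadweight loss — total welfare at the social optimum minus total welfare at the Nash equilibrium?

∂u_i/∂s_i = α_i − 1, so hospital i contributes w_i if α_i > 1, else 0.
α_i > 1 for i ∈ {1}; NE contributions (20, 0, 0), S = 20.
W^NE = Σw_i − S^NE + (Σα_i)·S^NE = 55 + 1.49·20 = 84.8.
Planner: ∂(Σu_j)/∂s_i = Σα_j − 1 = 1.49 > 0, so everyone contributes w_i; S^SO = 55, W^SO = 55 + 1.49·55 = 136.95.
Deadweight loss = 52.15.

52.15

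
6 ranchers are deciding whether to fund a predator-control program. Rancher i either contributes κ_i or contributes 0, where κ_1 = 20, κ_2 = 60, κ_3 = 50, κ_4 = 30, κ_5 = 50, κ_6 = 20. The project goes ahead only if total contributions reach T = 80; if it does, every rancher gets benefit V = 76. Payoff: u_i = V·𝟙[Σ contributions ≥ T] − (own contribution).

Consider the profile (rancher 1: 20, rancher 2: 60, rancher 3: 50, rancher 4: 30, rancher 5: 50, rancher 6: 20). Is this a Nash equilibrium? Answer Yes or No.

Total = 230 ≥ 80: provided.
Rancher 1 (pledges 20, payoff 56): dropping to 0 → total 210, payoff 76. Profitable deviation.

No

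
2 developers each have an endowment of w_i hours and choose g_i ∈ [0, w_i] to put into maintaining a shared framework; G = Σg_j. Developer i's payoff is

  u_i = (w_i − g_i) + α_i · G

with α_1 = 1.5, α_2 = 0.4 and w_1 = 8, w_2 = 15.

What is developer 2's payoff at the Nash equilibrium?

∂u_i/∂g_i = α_i − 1, so developer i contributes w_i if α_i > 1, else 0.
α_i > 1 for i ∈ {1}; NE contributions (8, 0), G = 8.
u_2 = (15 − 0) + 0.4·8 = 18.2.

18.2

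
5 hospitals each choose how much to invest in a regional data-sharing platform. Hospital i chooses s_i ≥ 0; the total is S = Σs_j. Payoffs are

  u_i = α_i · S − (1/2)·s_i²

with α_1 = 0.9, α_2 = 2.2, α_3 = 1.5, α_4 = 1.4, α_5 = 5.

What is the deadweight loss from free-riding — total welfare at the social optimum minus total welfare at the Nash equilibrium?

Hospital i's FOC: ∂u_i/∂s_i = α_i − s_i = 0, so s_i* = α_i.
NE contributions = (0.9, 2.2, 1.5, 1.4, 5); S = 11.
W^NE = (Σα)·S − ½Σα_i² = 11² − ½·34.86 = 103.57.
Planner sets s_i = Σα_j = 11 for every i, so S^SO = 5·11 = 55.
W^SO = (Σα)·S^SO − ½·5·(Σα)² = (5/2)·11² = 302.5.
Deadweight loss = W^SO − W^NE = 198.93.

198.93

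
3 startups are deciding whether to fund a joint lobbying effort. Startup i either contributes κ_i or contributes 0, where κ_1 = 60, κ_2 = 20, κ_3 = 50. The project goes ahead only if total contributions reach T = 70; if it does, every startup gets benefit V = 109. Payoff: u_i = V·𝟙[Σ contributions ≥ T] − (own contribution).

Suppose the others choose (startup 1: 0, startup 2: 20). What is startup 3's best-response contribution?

50

Others' total = 20. Contributing 50 brings total to 70 ≥ 70: gain V − κ_3 = 59.
Best response: 50.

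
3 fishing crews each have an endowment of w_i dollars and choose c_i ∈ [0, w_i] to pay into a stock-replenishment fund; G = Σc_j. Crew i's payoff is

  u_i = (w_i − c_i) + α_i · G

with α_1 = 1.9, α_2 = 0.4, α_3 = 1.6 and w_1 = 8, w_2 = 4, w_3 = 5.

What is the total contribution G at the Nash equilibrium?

13

∂u_i/∂c_i = α_i − 1, so crew i contributes w_i if α_i > 1, else 0.
α_i > 1 for i ∈ {1, 3}; NE contributions (8, 0, 5), G = 13.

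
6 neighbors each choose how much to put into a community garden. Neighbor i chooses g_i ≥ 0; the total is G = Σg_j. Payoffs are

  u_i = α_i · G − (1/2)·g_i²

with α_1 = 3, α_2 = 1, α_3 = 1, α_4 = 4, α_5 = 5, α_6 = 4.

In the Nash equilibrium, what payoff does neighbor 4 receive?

64

Neighbor i's FOC: ∂u_i/∂g_i = α_i − g_i = 0, so g_i* = α_i.
NE contributions = (3, 1, 1, 4, 5, 4); G = 18.
u_4 = α_4·G − ½·(g_4)² = 4·18 − ½·4² = 64.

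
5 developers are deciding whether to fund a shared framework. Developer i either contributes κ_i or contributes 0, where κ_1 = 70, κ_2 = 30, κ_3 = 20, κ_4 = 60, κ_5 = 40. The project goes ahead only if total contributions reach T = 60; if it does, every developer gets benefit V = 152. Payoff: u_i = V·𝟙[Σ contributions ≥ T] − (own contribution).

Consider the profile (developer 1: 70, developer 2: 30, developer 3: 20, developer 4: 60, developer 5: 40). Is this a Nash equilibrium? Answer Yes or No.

Total = 220 ≥ 60: provided.
Developer 1 (pledges 70, payoff 82): dropping to 0 → total 150, payoff 152. Profitable deviation.

No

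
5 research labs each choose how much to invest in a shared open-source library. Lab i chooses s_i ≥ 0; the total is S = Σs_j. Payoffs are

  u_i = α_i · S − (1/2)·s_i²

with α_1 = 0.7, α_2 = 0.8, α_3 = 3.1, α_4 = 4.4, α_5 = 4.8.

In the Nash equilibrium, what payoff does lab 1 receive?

Lab i's FOC: ∂u_i/∂s_i = α_i − s_i = 0, so s_i* = α_i.
NE contributions = (0.7, 0.8, 3.1, 4.4, 4.8); S = 13.8.
u_1 = α_1·S − ½·(s_1)² = 0.7·13.8 − ½·0.7² = 9.415.

9.415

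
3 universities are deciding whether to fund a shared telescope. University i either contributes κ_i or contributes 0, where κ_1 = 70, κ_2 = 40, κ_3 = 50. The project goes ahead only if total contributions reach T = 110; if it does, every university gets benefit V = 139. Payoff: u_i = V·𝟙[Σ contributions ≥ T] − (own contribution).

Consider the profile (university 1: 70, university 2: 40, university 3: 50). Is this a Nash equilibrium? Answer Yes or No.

Total = 160 ≥ 110: provided.
University 1 (pledges 70, payoff 69): dropping to 0 → total 90, payoff 0. No gain.
University 2 (pledges 40, payoff 99): dropping to 0 → total 120, payoff 139. Profitable deviation.

No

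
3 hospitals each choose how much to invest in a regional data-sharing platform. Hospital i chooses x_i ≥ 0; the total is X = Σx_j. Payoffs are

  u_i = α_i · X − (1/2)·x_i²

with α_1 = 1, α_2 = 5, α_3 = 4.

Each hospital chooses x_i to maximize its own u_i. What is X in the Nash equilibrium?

10

Hospital i's FOC: ∂u_i/∂x_i = α_i − x_i = 0, so x_i* = α_i.
NE contributions = (1, 5, 4); X = 10.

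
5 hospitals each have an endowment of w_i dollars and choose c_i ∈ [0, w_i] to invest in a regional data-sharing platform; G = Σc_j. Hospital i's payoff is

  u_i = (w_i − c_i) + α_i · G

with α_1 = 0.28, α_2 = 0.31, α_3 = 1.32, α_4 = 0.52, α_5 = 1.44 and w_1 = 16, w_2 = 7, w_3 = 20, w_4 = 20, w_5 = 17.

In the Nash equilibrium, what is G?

∂u_i/∂c_i = α_i − 1, so hospital i contributes w_i if α_i > 1, else 0.
α_i > 1 for i ∈ {3, 5}; NE contributions (0, 0, 20, 0, 17), G = 37.

37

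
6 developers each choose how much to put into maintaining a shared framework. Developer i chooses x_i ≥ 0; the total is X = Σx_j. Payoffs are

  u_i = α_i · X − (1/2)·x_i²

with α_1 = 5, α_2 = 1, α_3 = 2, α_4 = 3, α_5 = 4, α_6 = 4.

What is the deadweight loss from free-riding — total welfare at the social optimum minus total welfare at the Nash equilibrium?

757.5

Developer i's FOC: ∂u_i/∂x_i = α_i − x_i = 0, so x_i* = α_i.
NE contributions = (5, 1, 2, 3, 4, 4); X = 19.
W^NE = (Σα)·X − ½Σα_i² = 19² − ½·71 = 325.5.
Planner sets x_i = Σα_j = 19 for every i, so X^SO = 6·19 = 114.
W^SO = (Σα)·X^SO − ½·6·(Σα)² = (6/2)·19² = 1083.
Deadweight loss = W^SO − W^NE = 757.5.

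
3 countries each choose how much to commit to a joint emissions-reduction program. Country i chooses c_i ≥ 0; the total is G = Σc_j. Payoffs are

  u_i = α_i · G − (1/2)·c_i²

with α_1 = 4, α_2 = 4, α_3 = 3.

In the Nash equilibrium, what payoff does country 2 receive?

36

Country i's FOC: ∂u_i/∂c_i = α_i − c_i = 0, so c_i* = α_i.
NE contributions = (4, 4, 3); G = 11.
u_2 = α_2·G − ½·(c_2)² = 4·11 − ½·4² = 36.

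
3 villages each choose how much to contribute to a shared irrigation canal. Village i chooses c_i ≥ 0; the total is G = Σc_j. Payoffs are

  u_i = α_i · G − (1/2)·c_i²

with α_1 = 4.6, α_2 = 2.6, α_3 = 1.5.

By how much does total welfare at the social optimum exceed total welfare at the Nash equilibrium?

52.93

Village i's FOC: ∂u_i/∂c_i = α_i − c_i = 0, so c_i* = α_i.
NE contributions = (4.6, 2.6, 1.5); G = 8.7.
W^NE = (Σα)·G − ½Σα_i² = 8.7² − ½·30.17 = 60.605.
Planner sets c_i = Σα_j = 8.7 for every i, so G^SO = 3·8.7 = 26.1.
W^SO = (Σα)·G^SO − ½·3·(Σα)² = (3/2)·8.7² = 113.535.
Deadweight loss = W^SO − W^NE = 52.93.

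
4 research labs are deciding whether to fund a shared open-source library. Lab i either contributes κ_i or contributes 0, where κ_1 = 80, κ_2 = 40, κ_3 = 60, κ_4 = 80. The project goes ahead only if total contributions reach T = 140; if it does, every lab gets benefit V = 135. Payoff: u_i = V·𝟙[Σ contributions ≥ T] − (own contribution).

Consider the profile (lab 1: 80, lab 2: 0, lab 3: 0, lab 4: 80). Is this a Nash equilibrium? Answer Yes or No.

Yes

Total = 160 ≥ 140: provided.
Lab 1 (pledges 80, payoff 55): dropping to 0 → total 80, payoff 0. No gain.
Lab 2 (pledges 0, payoff 135): pledging 40 → total 200, payoff 95. No gain.
Lab 3 (pledges 0, payoff 135): pledging 60 → total 220, payoff 75. No gain.
Lab 4 (pledges 80, payoff 55): dropping to 0 → total 80, payoff 0. No gain.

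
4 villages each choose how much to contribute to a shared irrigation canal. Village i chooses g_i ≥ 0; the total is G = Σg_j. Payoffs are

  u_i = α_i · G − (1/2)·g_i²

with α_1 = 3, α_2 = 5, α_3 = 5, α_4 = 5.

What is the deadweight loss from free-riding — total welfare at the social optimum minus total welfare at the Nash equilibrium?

366

Village i's FOC: ∂u_i/∂g_i = α_i − g_i = 0, so g_i* = α_i.
NE contributions = (3, 5, 5, 5); G = 18.
W^NE = (Σα)·G − ½Σα_i² = 18² − ½·84 = 282.
Planner sets g_i = Σα_j = 18 for every i, so G^SO = 4·18 = 72.
W^SO = (Σα)·G^SO − ½·4·(Σα)² = (4/2)·18² = 648.
Deadweight loss = W^SO − W^NE = 366.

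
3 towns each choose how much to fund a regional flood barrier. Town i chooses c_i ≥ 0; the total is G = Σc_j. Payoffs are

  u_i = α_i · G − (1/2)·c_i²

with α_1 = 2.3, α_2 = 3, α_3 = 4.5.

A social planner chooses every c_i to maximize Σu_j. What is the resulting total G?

Planner FOC: ∂(Σu_j)/∂c_i = (Σα_j) − c_i = 0, so c_i^SO = Σα_j = 9.8 for every i; G^SO = 29.4.

29.4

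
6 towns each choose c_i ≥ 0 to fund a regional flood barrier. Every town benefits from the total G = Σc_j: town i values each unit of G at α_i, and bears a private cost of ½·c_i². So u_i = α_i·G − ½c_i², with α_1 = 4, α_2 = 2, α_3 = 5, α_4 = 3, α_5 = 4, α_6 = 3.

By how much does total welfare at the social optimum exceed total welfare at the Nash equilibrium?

921.5

Town i's FOC: ∂u_i/∂c_i = α_i − c_i = 0, so c_i* = α_i.
NE contributions = (4, 2, 5, 3, 4, 3); G = 21.
W^NE = (Σα)·G − ½Σα_i² = 21² − ½·79 = 401.5.
Planner sets c_i = Σα_j = 21 for every i, so G^SO = 6·21 = 126.
W^SO = (Σα)·G^SO − ½·6·(Σα)² = (6/2)·21² = 1323.
Deadweight loss = W^SO − W^NE = 921.5.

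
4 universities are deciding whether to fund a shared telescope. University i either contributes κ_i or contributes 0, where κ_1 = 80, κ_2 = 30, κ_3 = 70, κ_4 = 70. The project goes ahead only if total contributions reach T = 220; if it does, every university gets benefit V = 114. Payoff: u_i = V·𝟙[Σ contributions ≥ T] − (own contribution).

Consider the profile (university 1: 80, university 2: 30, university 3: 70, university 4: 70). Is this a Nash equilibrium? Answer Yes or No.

No

Total = 250 ≥ 220: provided.
University 1 (pledges 80, payoff 34): dropping to 0 → total 170, payoff 0. No gain.
University 2 (pledges 30, payoff 84): dropping to 0 → total 220, payoff 114. Profitable deviation.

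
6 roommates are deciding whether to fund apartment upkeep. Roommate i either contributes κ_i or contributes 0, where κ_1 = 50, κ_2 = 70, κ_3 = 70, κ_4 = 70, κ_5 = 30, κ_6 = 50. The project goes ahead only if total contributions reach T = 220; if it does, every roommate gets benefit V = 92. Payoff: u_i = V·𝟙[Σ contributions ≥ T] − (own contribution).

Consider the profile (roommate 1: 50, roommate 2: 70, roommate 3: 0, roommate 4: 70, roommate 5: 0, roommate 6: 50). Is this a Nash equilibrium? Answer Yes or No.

Total = 240 ≥ 220: provided.
Roommate 1 (pledges 50, payoff 42): dropping to 0 → total 190, payoff 0. No gain.
Roommate 2 (pledges 70, payoff 22): dropping to 0 → total 170, payoff 0. No gain.
Roommate 3 (pledges 0, payoff 92): pledging 70 → total 310, payoff 22. No gain.
Roommate 4 (pledges 70, payoff 22): dropping to 0 → total 170, payoff 0. No gain.
Roommate 5 (pledges 0, payoff 92): pledging 30 → total 270, payoff 62. No gain.
Roommate 6 (pledges 50, payoff 42): dropping to 0 → total 190, payoff 0. No gain.

Yes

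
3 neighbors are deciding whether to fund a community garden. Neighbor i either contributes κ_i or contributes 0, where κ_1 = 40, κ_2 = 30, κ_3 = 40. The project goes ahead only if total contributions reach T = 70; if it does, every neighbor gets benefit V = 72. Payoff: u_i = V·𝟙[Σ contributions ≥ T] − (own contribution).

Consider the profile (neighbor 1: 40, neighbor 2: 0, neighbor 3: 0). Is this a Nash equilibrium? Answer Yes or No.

No

Total = 40 < 70: not provided.
Neighbor 1 (pledges 40, payoff -40): dropping to 0 → total 0, payoff 0. Profitable deviation.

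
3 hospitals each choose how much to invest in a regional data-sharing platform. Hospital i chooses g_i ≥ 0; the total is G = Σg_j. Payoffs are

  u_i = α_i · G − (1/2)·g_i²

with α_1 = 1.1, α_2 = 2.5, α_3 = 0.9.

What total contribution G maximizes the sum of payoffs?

13.5

Planner FOC: ∂(Σu_j)/∂g_i = (Σα_j) − g_i = 0, so g_i^SO = Σα_j = 4.5 for every i; G^SO = 13.5.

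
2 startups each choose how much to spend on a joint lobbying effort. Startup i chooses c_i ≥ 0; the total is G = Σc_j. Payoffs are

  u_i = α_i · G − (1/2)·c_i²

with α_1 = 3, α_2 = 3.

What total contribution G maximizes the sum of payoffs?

12

Planner FOC: ∂(Σu_j)/∂c_i = (Σα_j) − c_i = 0, so c_i^SO = Σα_j = 6 for every i; G^SO = 12.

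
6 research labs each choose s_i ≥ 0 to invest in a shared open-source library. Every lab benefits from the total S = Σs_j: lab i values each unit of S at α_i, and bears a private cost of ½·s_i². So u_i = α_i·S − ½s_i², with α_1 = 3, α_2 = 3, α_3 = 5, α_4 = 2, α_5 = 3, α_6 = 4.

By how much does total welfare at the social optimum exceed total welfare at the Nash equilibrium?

Lab i's FOC: ∂u_i/∂s_i = α_i − s_i = 0, so s_i* = α_i.
NE contributions = (3, 3, 5, 2, 3, 4); S = 20.
W^NE = (Σα)·S − ½Σα_i² = 20² − ½·72 = 364.
Planner sets s_i = Σα_j = 20 for every i, so S^SO = 6·20 = 120.
W^SO = (Σα)·S^SO − ½·6·(Σα)² = (6/2)·20² = 1200.
Deadweight loss = W^SO − W^NE = 836.

836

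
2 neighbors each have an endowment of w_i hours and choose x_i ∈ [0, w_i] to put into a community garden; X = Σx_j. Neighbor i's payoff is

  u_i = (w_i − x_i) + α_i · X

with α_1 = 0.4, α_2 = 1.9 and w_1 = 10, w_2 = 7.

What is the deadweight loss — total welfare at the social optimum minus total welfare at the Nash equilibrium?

∂u_i/∂x_i = α_i − 1, so neighbor i contributes w_i if α_i > 1, else 0.
α_i > 1 for i ∈ {2}; NE contributions (0, 7), X = 7.
W^NE = Σw_i − X^NE + (Σα_i)·X^NE = 17 + 1.3·7 = 26.1.
Planner: ∂(Σu_j)/∂x_i = Σα_j − 1 = 1.3 > 0, so everyone contributes w_i; X^SO = 17, W^SO = 17 + 1.3·17 = 39.1.
Deadweight loss = 13.

13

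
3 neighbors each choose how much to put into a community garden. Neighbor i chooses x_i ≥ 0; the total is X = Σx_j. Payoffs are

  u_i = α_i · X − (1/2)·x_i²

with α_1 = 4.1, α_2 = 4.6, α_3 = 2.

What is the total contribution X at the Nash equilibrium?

Neighbor i's FOC: ∂u_i/∂x_i = α_i − x_i = 0, so x_i* = α_i.
NE contributions = (4.1, 4.6, 2); X = 10.7.

10.7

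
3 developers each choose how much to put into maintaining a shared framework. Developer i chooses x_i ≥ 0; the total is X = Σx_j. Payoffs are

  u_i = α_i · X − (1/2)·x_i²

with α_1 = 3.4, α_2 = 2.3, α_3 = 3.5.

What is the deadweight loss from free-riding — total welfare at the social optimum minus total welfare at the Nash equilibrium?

56.87

Developer i's FOC: ∂u_i/∂x_i = α_i − x_i = 0, so x_i* = α_i.
NE contributions = (3.4, 2.3, 3.5); X = 9.2.
W^NE = (Σα)·X − ½Σα_i² = 9.2² − ½·29.1 = 70.09.
Planner sets x_i = Σα_j = 9.2 for every i, so X^SO = 3·9.2 = 27.6.
W^SO = (Σα)·X^SO − ½·3·(Σα)² = (3/2)·9.2² = 126.96.
Deadweight loss = W^SO − W^NE = 56.87.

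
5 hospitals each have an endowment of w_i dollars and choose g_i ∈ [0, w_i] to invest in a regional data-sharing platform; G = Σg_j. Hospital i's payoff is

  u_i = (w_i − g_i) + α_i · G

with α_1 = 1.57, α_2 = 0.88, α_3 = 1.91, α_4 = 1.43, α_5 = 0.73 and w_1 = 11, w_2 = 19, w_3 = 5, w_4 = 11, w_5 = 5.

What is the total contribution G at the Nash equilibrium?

∂u_i/∂g_i = α_i − 1, so hospital i contributes w_i if α_i > 1, else 0.
α_i > 1 for i ∈ {1, 3, 4}; NE contributions (11, 0, 5, 11, 0), G = 27.

27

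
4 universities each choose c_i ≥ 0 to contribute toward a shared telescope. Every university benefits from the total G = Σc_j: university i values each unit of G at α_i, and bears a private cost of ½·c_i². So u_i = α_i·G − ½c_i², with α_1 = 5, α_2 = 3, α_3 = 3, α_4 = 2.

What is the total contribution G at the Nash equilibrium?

13

University i's FOC: ∂u_i/∂c_i = α_i − c_i = 0, so c_i* = α_i.
NE contributions = (5, 3, 3, 2); G = 13.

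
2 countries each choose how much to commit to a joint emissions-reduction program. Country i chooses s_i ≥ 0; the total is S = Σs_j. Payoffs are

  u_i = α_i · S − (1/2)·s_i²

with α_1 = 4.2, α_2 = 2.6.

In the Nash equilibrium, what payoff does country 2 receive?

Country i's FOC: ∂u_i/∂s_i = α_i − s_i = 0, so s_i* = α_i.
NE contributions = (4.2, 2.6); S = 6.8.
u_2 = α_2·S − ½·(s_2)² = 2.6·6.8 − ½·2.6² = 14.3.

14.3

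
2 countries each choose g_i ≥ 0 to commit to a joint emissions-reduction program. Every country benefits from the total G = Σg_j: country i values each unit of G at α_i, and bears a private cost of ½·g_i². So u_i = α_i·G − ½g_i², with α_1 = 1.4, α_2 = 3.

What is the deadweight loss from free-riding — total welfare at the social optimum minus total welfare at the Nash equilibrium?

5.48

Country i's FOC: ∂u_i/∂g_i = α_i − g_i = 0, so g_i* = α_i.
NE contributions = (1.4, 3); G = 4.4.
W^NE = (Σα)·G − ½Σα_i² = 4.4² − ½·10.96 = 13.88.
Planner sets g_i = Σα_j = 4.4 for every i, so G^SO = 2·4.4 = 8.8.
W^SO = (Σα)·G^SO − ½·2·(Σα)² = (2/2)·4.4² = 19.36.
Deadweight loss = W^SO − W^NE = 5.48.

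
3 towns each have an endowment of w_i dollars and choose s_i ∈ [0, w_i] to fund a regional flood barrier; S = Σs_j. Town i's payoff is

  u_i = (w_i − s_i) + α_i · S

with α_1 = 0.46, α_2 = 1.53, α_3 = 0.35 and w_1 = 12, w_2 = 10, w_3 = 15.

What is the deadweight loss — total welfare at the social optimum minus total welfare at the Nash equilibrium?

36.18

∂u_i/∂s_i = α_i − 1, so town i contributes w_i if α_i > 1, else 0.
α_i > 1 for i ∈ {2}; NE contributions (0, 10, 0), S = 10.
W^NE = Σw_i − S^NE + (Σα_i)·S^NE = 37 + 1.34·10 = 50.4.
Planner: ∂(Σu_j)/∂s_i = Σα_j − 1 = 1.34 > 0, so everyone contributes w_i; S^SO = 37, W^SO = 37 + 1.34·37 = 86.58.
Deadweight loss = 36.18.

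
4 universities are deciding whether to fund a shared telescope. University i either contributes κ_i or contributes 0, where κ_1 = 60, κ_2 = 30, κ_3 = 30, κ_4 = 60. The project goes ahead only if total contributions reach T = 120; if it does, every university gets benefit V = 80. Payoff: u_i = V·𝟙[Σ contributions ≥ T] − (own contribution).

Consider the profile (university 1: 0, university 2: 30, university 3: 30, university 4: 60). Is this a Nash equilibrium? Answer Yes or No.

Yes

Total = 120 ≥ 120: provided.
University 1 (pledges 0, payoff 80): pledging 60 → total 180, payoff 20. No gain.
University 2 (pledges 30, payoff 50): dropping to 0 → total 90, payoff 0. No gain.
University 3 (pledges 30, payoff 50): dropping to 0 → total 90, payoff 0. No gain.
University 4 (pledges 60, payoff 20): dropping to 0 → total 60, payoff 0. No gain.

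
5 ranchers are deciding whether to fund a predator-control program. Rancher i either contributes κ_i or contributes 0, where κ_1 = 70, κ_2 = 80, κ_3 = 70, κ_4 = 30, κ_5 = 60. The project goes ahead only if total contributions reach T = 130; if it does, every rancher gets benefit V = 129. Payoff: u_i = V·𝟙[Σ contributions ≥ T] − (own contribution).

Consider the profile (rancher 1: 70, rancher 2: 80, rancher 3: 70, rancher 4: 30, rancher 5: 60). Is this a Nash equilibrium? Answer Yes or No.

No

Total = 310 ≥ 130: provided.
Rancher 1 (pledges 70, payoff 59): dropping to 0 → total 240, payoff 129. Profitable deviation.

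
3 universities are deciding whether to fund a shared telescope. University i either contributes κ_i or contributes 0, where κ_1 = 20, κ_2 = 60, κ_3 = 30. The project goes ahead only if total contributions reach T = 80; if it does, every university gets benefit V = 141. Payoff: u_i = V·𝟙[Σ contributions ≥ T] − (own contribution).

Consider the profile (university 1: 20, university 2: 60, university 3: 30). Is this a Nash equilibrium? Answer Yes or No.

No

Total = 110 ≥ 80: provided.
University 1 (pledges 20, payoff 121): dropping to 0 → total 90, payoff 141. Profitable deviation.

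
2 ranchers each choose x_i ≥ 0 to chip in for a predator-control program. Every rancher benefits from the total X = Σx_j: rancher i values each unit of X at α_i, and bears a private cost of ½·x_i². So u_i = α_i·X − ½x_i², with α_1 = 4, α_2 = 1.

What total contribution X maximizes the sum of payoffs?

10

Planner FOC: ∂(Σu_j)/∂x_i = (Σα_j) − x_i = 0, so x_i^SO = Σα_j = 5 for every i; X^SO = 10.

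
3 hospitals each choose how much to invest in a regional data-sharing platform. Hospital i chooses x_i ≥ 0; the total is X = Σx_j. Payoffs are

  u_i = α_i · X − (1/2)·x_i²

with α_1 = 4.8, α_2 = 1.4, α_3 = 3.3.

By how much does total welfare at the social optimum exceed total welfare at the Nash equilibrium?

63.07

Hospital i's FOC: ∂u_i/∂x_i = α_i − x_i = 0, so x_i* = α_i.
NE contributions = (4.8, 1.4, 3.3); X = 9.5.
W^NE = (Σα)·X − ½Σα_i² = 9.5² − ½·35.89 = 72.305.
Planner sets x_i = Σα_j = 9.5 for every i, so X^SO = 3·9.5 = 28.5.
W^SO = (Σα)·X^SO − ½·3·(Σα)² = (3/2)·9.5² = 135.375.
Deadweight loss = W^SO − W^NE = 63.07.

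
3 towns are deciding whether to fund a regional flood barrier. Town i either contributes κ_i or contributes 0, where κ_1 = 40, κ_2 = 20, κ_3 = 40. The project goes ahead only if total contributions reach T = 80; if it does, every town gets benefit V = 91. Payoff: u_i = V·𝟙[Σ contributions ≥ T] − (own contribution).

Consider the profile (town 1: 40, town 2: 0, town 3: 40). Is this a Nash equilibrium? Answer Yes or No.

Yes

Total = 80 ≥ 80: provided.
Town 1 (pledges 40, payoff 51): dropping to 0 → total 40, payoff 0. No gain.
Town 2 (pledges 0, payoff 91): pledging 20 → total 100, payoff 71. No gain.
Town 3 (pledges 40, payoff 51): dropping to 0 → total 40, payoff 0. No gain.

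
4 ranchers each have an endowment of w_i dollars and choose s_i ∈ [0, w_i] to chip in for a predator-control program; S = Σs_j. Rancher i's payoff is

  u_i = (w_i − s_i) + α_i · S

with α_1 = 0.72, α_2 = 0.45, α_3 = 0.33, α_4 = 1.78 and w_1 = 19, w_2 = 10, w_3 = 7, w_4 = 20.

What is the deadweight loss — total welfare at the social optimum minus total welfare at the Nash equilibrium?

∂u_i/∂s_i = α_i − 1, so rancher i contributes w_i if α_i > 1, else 0.
α_i > 1 for i ∈ {4}; NE contributions (0, 0, 0, 20), S = 20.
W^NE = Σw_i − S^NE + (Σα_i)·S^NE = 56 + 2.28·20 = 101.6.
Planner: ∂(Σu_j)/∂s_i = Σα_j − 1 = 2.28 > 0, so everyone contributes w_i; S^SO = 56, W^SO = 56 + 2.28·56 = 183.68.
Deadweight loss = 82.08.

82.08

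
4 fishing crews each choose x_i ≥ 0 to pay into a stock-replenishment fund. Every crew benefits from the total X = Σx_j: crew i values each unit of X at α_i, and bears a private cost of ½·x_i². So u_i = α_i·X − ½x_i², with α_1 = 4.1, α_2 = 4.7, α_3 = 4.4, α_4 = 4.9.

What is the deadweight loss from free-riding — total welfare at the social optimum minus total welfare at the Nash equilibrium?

368.745

Crew i's FOC: ∂u_i/∂x_i = α_i − x_i = 0, so x_i* = α_i.
NE contributions = (4.1, 4.7, 4.4, 4.9); X = 18.1.
W^NE = (Σα)·X − ½Σα_i² = 18.1² − ½·82.27 = 286.475.
Planner sets x_i = Σα_j = 18.1 for every i, so X^SO = 4·18.1 = 72.4.
W^SO = (Σα)·X^SO − ½·4·(Σα)² = (4/2)·18.1² = 655.22.
Deadweight loss = W^SO − W^NE = 368.745.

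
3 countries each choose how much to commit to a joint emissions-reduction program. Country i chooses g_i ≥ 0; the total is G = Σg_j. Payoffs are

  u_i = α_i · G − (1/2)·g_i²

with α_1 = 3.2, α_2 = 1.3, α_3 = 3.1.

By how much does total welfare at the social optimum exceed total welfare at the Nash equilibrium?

Country i's FOC: ∂u_i/∂g_i = α_i − g_i = 0, so g_i* = α_i.
NE contributions = (3.2, 1.3, 3.1); G = 7.6.
W^NE = (Σα)·G − ½Σα_i² = 7.6² − ½·21.54 = 46.99.
Planner sets g_i = Σα_j = 7.6 for every i, so G^SO = 3·7.6 = 22.8.
W^SO = (Σα)·G^SO − ½·3·(Σα)² = (3/2)·7.6² = 86.64.
Deadweight loss = W^SO − W^NE = 39.65.

39.65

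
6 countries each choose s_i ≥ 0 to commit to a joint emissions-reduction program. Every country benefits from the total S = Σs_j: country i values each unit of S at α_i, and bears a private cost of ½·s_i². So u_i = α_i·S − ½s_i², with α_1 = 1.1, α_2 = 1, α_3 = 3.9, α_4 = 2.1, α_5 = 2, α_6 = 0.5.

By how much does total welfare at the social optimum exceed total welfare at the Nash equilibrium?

Country i's FOC: ∂u_i/∂s_i = α_i − s_i = 0, so s_i* = α_i.
NE contributions = (1.1, 1, 3.9, 2.1, 2, 0.5); S = 10.6.
W^NE = (Σα)·S − ½Σα_i² = 10.6² − ½·26.08 = 99.32.
Planner sets s_i = Σα_j = 10.6 for every i, so S^SO = 6·10.6 = 63.6.
W^SO = (Σα)·S^SO − ½·6·(Σα)² = (6/2)·10.6² = 337.08.
Deadweight loss = W^SO − W^NE = 237.76.

237.76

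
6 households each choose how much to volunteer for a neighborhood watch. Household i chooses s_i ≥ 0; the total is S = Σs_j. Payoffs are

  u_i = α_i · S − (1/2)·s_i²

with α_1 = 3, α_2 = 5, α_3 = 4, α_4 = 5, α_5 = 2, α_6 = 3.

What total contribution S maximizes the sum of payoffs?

132

Planner FOC: ∂(Σu_j)/∂s_i = (Σα_j) − s_i = 0, so s_i^SO = Σα_j = 22 for every i; S^SO = 132.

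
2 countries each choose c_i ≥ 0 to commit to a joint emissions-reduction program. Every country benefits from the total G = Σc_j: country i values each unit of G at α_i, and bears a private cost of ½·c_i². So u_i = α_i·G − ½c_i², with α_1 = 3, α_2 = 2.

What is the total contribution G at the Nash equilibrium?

Country i's FOC: ∂u_i/∂c_i = α_i − c_i = 0, so c_i* = α_i.
NE contributions = (3, 2); G = 5.

5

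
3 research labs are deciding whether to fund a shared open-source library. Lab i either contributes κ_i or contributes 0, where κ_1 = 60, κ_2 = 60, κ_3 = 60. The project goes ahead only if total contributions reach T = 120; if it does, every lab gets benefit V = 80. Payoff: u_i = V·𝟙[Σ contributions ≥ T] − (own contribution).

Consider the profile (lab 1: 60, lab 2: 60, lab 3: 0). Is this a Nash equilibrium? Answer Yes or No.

Yes

Total = 120 ≥ 120: provided.
Lab 1 (pledges 60, payoff 20): dropping to 0 → total 60, payoff 0. No gain.
Lab 2 (pledges 60, payoff 20): dropping to 0 → total 60, payoff 0. No gain.
Lab 3 (pledges 0, payoff 80): pledging 60 → total 180, payoff 20. No gain.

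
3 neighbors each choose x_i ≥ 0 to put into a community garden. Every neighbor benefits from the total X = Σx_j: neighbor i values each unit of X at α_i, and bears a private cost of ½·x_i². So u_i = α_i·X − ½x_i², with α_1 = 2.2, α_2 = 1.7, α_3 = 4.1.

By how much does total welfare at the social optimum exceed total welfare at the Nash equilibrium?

Neighbor i's FOC: ∂u_i/∂x_i = α_i − x_i = 0, so x_i* = α_i.
NE contributions = (2.2, 1.7, 4.1); X = 8.
W^NE = (Σα)·X − ½Σα_i² = 8² − ½·24.54 = 51.73.
Planner sets x_i = Σα_j = 8 for every i, so X^SO = 3·8 = 24.
W^SO = (Σα)·X^SO − ½·3·(Σα)² = (3/2)·8² = 96.
Deadweight loss = W^SO − W^NE = 44.27.

44.27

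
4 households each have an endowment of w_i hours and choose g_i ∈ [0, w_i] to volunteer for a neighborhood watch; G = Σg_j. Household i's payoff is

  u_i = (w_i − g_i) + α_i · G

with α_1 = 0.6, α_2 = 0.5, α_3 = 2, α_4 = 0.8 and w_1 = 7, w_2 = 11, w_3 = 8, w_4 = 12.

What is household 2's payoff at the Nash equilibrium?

15

∂u_i/∂g_i = α_i − 1, so household i contributes w_i if α_i > 1, else 0.
α_i > 1 for i ∈ {3}; NE contributions (0, 0, 8, 0), G = 8.
u_2 = (11 − 0) + 0.5·8 = 15.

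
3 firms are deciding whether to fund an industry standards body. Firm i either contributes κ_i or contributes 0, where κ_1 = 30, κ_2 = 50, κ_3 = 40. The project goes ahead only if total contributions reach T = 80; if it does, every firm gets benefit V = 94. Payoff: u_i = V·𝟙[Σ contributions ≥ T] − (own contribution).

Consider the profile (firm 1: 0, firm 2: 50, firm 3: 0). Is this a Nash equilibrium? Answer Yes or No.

Total = 50 < 80: not provided.
Firm 1 (pledges 0, payoff 0): pledging 30 → total 80, payoff 64. Profitable deviation.

No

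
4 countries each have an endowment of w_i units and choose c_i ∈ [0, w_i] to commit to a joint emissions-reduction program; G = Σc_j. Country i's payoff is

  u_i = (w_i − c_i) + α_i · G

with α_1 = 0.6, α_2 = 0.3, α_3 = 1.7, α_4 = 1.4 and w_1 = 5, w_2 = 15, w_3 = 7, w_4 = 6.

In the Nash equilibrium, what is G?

13

∂u_i/∂c_i = α_i − 1, so country i contributes w_i if α_i > 1, else 0.
α_i > 1 for i ∈ {3, 4}; NE contributions (0, 0, 7, 6), G = 13.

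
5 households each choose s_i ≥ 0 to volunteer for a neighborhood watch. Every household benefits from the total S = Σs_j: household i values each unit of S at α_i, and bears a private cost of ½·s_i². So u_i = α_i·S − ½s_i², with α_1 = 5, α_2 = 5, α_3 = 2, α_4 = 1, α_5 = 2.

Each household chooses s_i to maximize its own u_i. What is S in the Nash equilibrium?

15

Household i's FOC: ∂u_i/∂s_i = α_i − s_i = 0, so s_i* = α_i.
NE contributions = (5, 5, 2, 1, 2); S = 15.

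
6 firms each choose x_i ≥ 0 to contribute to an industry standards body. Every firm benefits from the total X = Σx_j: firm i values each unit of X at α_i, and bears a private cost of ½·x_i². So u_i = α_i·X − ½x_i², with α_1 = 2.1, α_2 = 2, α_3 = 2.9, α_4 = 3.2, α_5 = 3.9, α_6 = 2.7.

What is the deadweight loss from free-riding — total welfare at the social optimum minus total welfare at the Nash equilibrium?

589.26

Firm i's FOC: ∂u_i/∂x_i = α_i − x_i = 0, so x_i* = α_i.
NE contributions = (2.1, 2, 2.9, 3.2, 3.9, 2.7); X = 16.8.
W^NE = (Σα)·X − ½Σα_i² = 16.8² − ½·49.56 = 257.46.
Planner sets x_i = Σα_j = 16.8 for every i, so X^SO = 6·16.8 = 100.8.
W^SO = (Σα)·X^SO − ½·6·(Σα)² = (6/2)·16.8² = 846.72.
Deadweight loss = W^SO − W^NE = 589.26.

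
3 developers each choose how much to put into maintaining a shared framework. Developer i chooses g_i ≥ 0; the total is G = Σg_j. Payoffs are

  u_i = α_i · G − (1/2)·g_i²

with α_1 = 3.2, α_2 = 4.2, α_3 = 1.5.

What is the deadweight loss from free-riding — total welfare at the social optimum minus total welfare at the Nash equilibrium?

Developer i's FOC: ∂u_i/∂g_i = α_i − g_i = 0, so g_i* = α_i.
NE contributions = (3.2, 4.2, 1.5); G = 8.9.
W^NE = (Σα)·G − ½Σα_i² = 8.9² − ½·30.13 = 64.145.
Planner sets g_i = Σα_j = 8.9 for every i, so G^SO = 3·8.9 = 26.7.
W^SO = (Σα)·G^SO − ½·3·(Σα)² = (3/2)·8.9² = 118.815.
Deadweight loss = W^SO − W^NE = 54.67.

54.67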